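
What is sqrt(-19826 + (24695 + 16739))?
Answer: 2*sqrt(5402) ≈ 147.00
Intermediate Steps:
sqrt(-19826 + (24695 + 16739)) = sqrt(-19826 + 41434) = sqrt(21608) = 2*sqrt(5402)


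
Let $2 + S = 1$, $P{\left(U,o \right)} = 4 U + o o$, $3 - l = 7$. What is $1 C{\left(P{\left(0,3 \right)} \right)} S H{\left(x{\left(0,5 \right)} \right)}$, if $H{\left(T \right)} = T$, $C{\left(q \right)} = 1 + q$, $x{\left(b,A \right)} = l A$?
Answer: $200$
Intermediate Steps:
$l = -4$ ($l = 3 - 7 = -4$)
$P{\left(U,o \right)} = o^{2} + 4 U$ ($P{\left(U,o \right)} = 4 U + o^{2} = o^{2} + 4 U$)
$x{\left(b,A \right)} = - 4 A$
$S = -1$ ($S = -2 + 1 = -1$)
$1 C{\left(P{\left(0,3 \right)} \right)} S H{\left(x{\left(0,5 \right)} \right)} = 1 \left(1 + \left(3^{2} + 4 \cdot 0\right)\right) \left(-1\right) \left(\left(-4\right) 5\right) = 1 \left(1 + \left(9 + 0\right)\right) \left(-1\right) \left(-20\right) = 1 \left(1 + 9\right) \left(-1\right) \left(-20\right) = 1 \cdot 10 \left(-1\right) \left(-20\right) = 10 \left(-1\right) \left(-20\right) = \left(-10\right) \left(-20\right) = 200$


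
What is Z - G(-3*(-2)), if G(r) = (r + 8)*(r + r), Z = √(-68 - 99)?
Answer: -168 + I*√167 ≈ -168.0 + 12.923*I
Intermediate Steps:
Z = I*√167 (Z = √(-167) = I*√167 ≈ 12.923*I)
G(r) = 2*r*(8 + r) (G(r) = (8 + r)*(2*r) = 2*r*(8 + r))
Z - G(-3*(-2)) = I*√167 - 2*(-3*(-2))*(8 - 3*(-2)) = I*√167 - 2*6*(8 + 6) = I*√167 - 2*6*14 = I*√167 - 1*168 = I*√167 - 168 = -168 + I*√167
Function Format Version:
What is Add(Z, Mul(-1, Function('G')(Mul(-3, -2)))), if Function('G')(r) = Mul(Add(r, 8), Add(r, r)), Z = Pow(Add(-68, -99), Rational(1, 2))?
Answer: Add(-168, Mul(I, Pow(167, Rational(1, 2)))) ≈ Add(-168.00, Mul(12.923, I))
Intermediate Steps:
Z = Mul(I, Pow(167, Rational(1, 2))) (Z = Pow(-167, Rational(1, 2)) = Mul(I, Pow(167, Rational(1, 2))) ≈ Mul(12.923, I))
Function('G')(r) = Mul(2, r, Add(8, r)) (Function('G')(r) = Mul(Add(8, r), Mul(2, r)) = Mul(2, r, Add(8, r)))
Add(Z, Mul(-1, Function('G')(Mul(-3, -2)))) = Add(Mul(I, Pow(167, Rational(1, 2))), Mul(-1, Mul(2, Mul(-3, -2), Add(8, Mul(-3, -2))))) = Add(Mul(I, Pow(167, Rational(1, 2))), Mul(-1, Mul(2, 6, Add(8, 6)))) = Add(Mul(I, Pow(167, Rational(1, 2))), Mul(-1, Mul(2, 6, 14))) = Add(Mul(I, Pow(167, Rational(1, 2))), Mul(-1, 168)) = Add(Mul(I, Pow(167, Rational(1, 2))), -168) = Add(-168, Mul(I, Pow(167, Rational(1, 2))))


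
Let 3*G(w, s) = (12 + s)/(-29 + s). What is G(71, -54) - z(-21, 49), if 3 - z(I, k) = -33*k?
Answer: -134446/83 ≈ -1619.8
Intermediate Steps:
z(I, k) = 3 + 33*k (z(I, k) = 3 - (-33)*k = 3 + 33*k)
G(w, s) = (12 + s)/(3*(-29 + s)) (G(w, s) = ((12 + s)/(-29 + s))/3 = (12 + s)/(3*(-29 + s)))
G(71, -54) - z(-21, 49) = (12 - 54)/(3*(-29 - 54)) - (3 + 33*49) = (⅓)*(-42)/(-83) - (3 + 1617) = (⅓)*(-1/83)*(-42) - 1*1620 = 14/83 - 1620 = -134446/83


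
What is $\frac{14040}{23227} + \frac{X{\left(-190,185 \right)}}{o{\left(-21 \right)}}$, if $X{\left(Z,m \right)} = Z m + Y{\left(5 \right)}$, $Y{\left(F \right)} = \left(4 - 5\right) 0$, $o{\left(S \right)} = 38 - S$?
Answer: $- \frac{815600690}{1370393} \approx -595.16$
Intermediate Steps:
$Y{\left(F \right)} = 0$ ($Y{\left(F \right)} = \left(-1\right) 0 = 0$)
$X{\left(Z,m \right)} = Z m$ ($X{\left(Z,m \right)} = Z m + 0 = Z m$)
$\frac{14040}{23227} + \frac{X{\left(-190,185 \right)}}{o{\left(-21 \right)}} = \frac{14040}{23227} + \frac{\left(-190\right) 185}{38 - -21} = 14040 \cdot \frac{1}{23227} - \frac{35150}{38 + 21} = \frac{14040}{23227} - \frac{35150}{59} = - \frac{815600690}{1370393}$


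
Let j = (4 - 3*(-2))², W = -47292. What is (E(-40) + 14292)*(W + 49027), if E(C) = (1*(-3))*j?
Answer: 24276120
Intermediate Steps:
j = 100 (j = (4 + 6)² = 10² = 100)
E(C) = -300 (E(C) = (1*(-3))*100 = -3*100 = -300)
(E(-40) + 14292)*(W + 49027) = (-300 + 14292)*(-47292 + 49027) = 13992*1735 = 24276120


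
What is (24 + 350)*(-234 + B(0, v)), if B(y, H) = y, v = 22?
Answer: -87516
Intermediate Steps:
(24 + 350)*(-234 + B(0, v)) = (24 + 350)*(-234 + 0) = 374*(-234) = -87516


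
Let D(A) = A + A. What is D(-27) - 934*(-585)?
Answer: 546336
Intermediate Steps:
D(A) = 2*A
D(-27) - 934*(-585) = 2*(-27) - 934*(-585) = -54 + 546390 = 546336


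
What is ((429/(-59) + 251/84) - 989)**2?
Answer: 24233083589521/24561936 ≈ 9.8661e+5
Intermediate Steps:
((429/(-59) + 251/84) - 989)**2 = ((429*(-1/59) + 251*(1/84)) - 989)**2 = ((-429/59 + 251/84) - 989)**2 = (-21227/4956 - 989)**2 = (-4922711/4956)**2 = 24233083589521/24561936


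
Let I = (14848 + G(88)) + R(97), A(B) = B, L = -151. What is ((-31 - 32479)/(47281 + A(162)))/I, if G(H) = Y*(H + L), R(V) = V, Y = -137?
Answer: -16255/559258084 ≈ -2.9065e-5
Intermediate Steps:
G(H) = 20687 - 137*H (G(H) = -137*(H - 151) = -137*(-151 + H) = 20687 - 137*H)
I = 23576 (I = (14848 + (20687 - 137*88)) + 97 = (14848 + (20687 - 12056)) + 97 = (14848 + 8631) + 97 = 23479 + 97 = 23576)
((-31 - 32479)/(47281 + A(162)))/I = ((-31 - 32479)/(47281 + 162))/23576 = -32510/47443*(1/23576) = -32510*1/47443*(1/23576) = -32510/47443*1/23576 = -16255/559258084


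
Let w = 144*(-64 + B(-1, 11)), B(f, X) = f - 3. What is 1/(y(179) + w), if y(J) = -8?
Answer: -1/9800 ≈ -0.00010204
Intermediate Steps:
B(f, X) = -3 + f
w = -9792 (w = 144*(-64 + (-3 - 1)) = 144*(-64 - 4) = 144*(-68) = -9792)
1/(y(179) + w) = 1/(-8 - 9792) = 1/(-9800) = -1/9800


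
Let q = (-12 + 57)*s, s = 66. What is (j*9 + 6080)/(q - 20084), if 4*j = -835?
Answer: -16805/68456 ≈ -0.24549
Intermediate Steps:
j = -835/4 (j = (¼)*(-835) = -835/4 ≈ -208.75)
q = 2970 (q = (-12 + 57)*66 = 45*66 = 2970)
(j*9 + 6080)/(q - 20084) = (-835/4*9 + 6080)/(2970 - 20084) = (-7515/4 + 6080)/(-17114) = (16805/4)*(-1/17114) = -16805/68456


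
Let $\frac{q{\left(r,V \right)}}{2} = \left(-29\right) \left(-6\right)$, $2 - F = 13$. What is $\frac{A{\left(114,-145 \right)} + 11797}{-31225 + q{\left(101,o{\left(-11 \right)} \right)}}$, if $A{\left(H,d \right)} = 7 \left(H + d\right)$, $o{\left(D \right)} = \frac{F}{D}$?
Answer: $- \frac{11580}{30877} \approx -0.37504$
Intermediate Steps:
$F = -11$ ($F = 2 - 13 = -11$)
$o{\left(D \right)} = - \frac{11}{D}$
$q{\left(r,V \right)} = 348$ ($q{\left(r,V \right)} = 2 \left(\left(-29\right) \left(-6\right)\right) = 2 \cdot 174 = 348$)
$A{\left(H,d \right)} = 7 H + 7 d$
$\frac{A{\left(114,-145 \right)} + 11797}{-31225 + q{\left(101,o{\left(-11 \right)} \right)}} = \frac{\left(7 \cdot 114 + 7 \left(-145\right)\right) + 11797}{-31225 + 348} = \frac{\left(798 - 1015\right) + 11797}{-30877} = \left(-217 + 11797\right) \left(- \frac{1}{30877}\right) = 11580 \left(- \frac{1}{30877}\right) = - \frac{11580}{30877}$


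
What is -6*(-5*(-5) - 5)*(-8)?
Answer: 960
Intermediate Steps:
-6*(-5*(-5) - 5)*(-8) = -6*(25 - 5)*(-8) = -6*20*(-8) = -120*(-8) = 960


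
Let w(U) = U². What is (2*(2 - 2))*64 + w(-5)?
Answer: 25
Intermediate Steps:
(2*(2 - 2))*64 + w(-5) = (2*(2 - 2))*64 + (-5)² = (2*0)*64 + 25 = 0*64 + 25 = 0 + 25 = 25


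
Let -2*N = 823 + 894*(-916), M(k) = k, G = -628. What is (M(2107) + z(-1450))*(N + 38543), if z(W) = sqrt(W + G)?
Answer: 1886116869/2 + 895167*I*sqrt(2078)/2 ≈ 9.4306e+8 + 2.0403e+7*I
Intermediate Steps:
z(W) = sqrt(-628 + W) (z(W) = sqrt(W - 628) = sqrt(-628 + W))
N = 818081/2 (N = -(823 + 894*(-916))/2 = -(823 - 818904)/2 = -1/2*(-818081) = 818081/2 ≈ 4.0904e+5)
(M(2107) + z(-1450))*(N + 38543) = (2107 + sqrt(-628 - 1450))*(818081/2 + 38543) = (2107 + sqrt(-2078))*(895167/2) = (2107 + I*sqrt(2078))*(895167/2) = 1886116869/2 + 895167*I*sqrt(2078)/2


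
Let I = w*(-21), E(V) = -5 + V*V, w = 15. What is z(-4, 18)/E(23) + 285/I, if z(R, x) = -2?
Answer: -4999/5502 ≈ -0.90858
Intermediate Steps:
E(V) = -5 + V²
I = -315 (I = 15*(-21) = -315)
z(-4, 18)/E(23) + 285/I = -2/(-5 + 23²) + 285/(-315) = -2/(-5 + 529) + 285*(-1/315) = -2/524 - 19/21 = -2*1/524 - 19/21 = -1/262 - 19/21 = -4999/5502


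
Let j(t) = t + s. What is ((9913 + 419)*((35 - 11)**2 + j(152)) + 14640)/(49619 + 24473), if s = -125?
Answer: 1561209/18523 ≈ 84.285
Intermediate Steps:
j(t) = -125 + t (j(t) = t - 125 = -125 + t)
((9913 + 419)*((35 - 11)**2 + j(152)) + 14640)/(49619 + 24473) = ((9913 + 419)*((35 - 11)**2 + (-125 + 152)) + 14640)/(49619 + 24473) = (10332*(24**2 + 27) + 14640)/74092 = (10332*(576 + 27) + 14640)*(1/74092) = (10332*603 + 14640)*(1/74092) = (6230196 + 14640)*(1/74092) = 6244836*(1/74092) = 1561209/18523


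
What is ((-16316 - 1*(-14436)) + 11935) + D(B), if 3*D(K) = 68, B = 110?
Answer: 30233/3 ≈ 10078.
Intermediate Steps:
D(K) = 68/3 (D(K) = (1/3)*68 = 68/3)
((-16316 - 1*(-14436)) + 11935) + D(B) = ((-16316 - 1*(-14436)) + 11935) + 68/3 = ((-16316 + 14436) + 11935) + 68/3 = (-1880 + 11935) + 68/3 = 10055 + 68/3 = 30233/3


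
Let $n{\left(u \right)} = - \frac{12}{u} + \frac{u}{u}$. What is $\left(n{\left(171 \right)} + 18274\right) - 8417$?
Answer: $\frac{561902}{57} \approx 9857.9$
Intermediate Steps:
$n{\left(u \right)} = 1 - \frac{12}{u}$ ($n{\left(u \right)} = - \frac{12}{u} + 1 = 1 - \frac{12}{u}$)
$\left(n{\left(171 \right)} + 18274\right) - 8417 = \left(\frac{-12 + 171}{171} + 18274\right) - 8417 = \left(\frac{1}{171} \cdot 159 + 18274\right) - 8417 = \left(\frac{53}{57} + 18274\right) - 8417 = \frac{1041671}{57} - 8417 = \frac{561902}{57}$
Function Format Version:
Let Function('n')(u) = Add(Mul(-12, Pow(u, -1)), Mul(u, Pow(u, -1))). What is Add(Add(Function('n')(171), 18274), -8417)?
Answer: Rational(561902, 57) ≈ 9857.9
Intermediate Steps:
Function('n')(u) = Add(1, Mul(-12, Pow(u, -1))) (Function('n')(u) = Add(Mul(-12, Pow(u, -1)), 1) = Add(1, Mul(-12, Pow(u, -1))))
Add(Add(Function('n')(171), 18274), -8417) = Add(Add(Mul(Pow(171, -1), Add(-12, 171)), 18274), -8417) = Add(Add(Mul(Rational(1, 171), 159), 18274), -8417) = Add(Add(Rational(53, 57), 18274), -8417) = Add(Rational(1041671, 57), -8417) = Rational(561902, 57)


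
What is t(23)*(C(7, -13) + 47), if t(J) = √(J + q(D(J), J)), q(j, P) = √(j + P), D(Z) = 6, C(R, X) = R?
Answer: 54*√(23 + √29) ≈ 287.70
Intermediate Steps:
q(j, P) = √(P + j)
t(J) = √(J + √(6 + J)) (t(J) = √(J + √(J + 6)) = √(J + √(6 + J)))
t(23)*(C(7, -13) + 47) = √(23 + √(6 + 23))*(7 + 47) = √(23 + √29)*54 = 54*√(23 + √29)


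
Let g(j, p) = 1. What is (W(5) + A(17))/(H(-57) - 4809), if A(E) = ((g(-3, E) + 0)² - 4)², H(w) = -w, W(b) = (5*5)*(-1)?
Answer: 1/297 ≈ 0.0033670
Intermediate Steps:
W(b) = -25 (W(b) = 25*(-1) = -25)
A(E) = 9 (A(E) = ((1 + 0)² - 4)² = (1² - 4)² = (1 - 4)² = (-3)² = 9)
(W(5) + A(17))/(H(-57) - 4809) = (-25 + 9)/(-1*(-57) - 4809) = -16/(57 - 4809) = -16/(-4752) = -16*(-1/4752) = 1/297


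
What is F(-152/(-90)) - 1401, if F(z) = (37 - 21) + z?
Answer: -62249/45 ≈ -1383.3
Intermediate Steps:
F(z) = 16 + z
F(-152/(-90)) - 1401 = (16 - 152/(-90)) - 1401 = (16 - 152*(-1)/90) - 1401 = (16 - 1*(-76/45)) - 1401 = (16 + 76/45) - 1401 = 796/45 - 1401 = -62249/45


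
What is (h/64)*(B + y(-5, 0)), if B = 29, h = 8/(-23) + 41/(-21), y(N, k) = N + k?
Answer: -1111/1288 ≈ -0.86258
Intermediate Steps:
h = -1111/483 (h = 8*(-1/23) + 41*(-1/21) = -8/23 - 41/21 = -1111/483 ≈ -2.3002)
(h/64)*(B + y(-5, 0)) = (-1111/483/64)*(29 + (-5 + 0)) = (-1111/483*1/64)*(29 - 5) = -1111/30912*24 = -1111/1288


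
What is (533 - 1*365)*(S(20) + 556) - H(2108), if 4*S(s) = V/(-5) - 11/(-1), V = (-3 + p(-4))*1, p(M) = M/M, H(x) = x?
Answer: 458894/5 ≈ 91779.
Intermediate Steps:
p(M) = 1
V = -2 (V = (-3 + 1)*1 = -2*1 = -2)
S(s) = 57/20 (S(s) = (-2/(-5) - 11/(-1))/4 = (-2*(-⅕) - 11*(-1))/4 = (⅖ + 11)/4 = (¼)*(57/5) = 57/20)
(533 - 1*365)*(S(20) + 556) - H(2108) = (533 - 1*365)*(57/20 + 556) - 1*2108 = (533 - 365)*(11177/20) - 2108 = 168*(11177/20) - 2108 = 469434/5 - 2108 = 458894/5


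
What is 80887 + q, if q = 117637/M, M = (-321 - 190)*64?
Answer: 2645210811/32704 ≈ 80883.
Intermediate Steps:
M = -32704 (M = -511*64 = -32704)
q = -117637/32704 (q = 117637/(-32704) = 117637*(-1/32704) = -117637/32704 ≈ -3.5970)
80887 + q = 80887 - 117637/32704 = 2645210811/32704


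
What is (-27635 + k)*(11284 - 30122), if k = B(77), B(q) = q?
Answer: 519137604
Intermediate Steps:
k = 77
(-27635 + k)*(11284 - 30122) = (-27635 + 77)*(11284 - 30122) = -27558*(-18838) = 519137604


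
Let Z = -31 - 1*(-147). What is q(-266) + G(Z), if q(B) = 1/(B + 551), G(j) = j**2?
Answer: 3834961/285 ≈ 13456.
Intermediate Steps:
Z = 116 (Z = -31 + 147 = 116)
q(B) = 1/(551 + B)
q(-266) + G(Z) = 1/(551 - 266) + 116**2 = 1/285 + 13456 = 3834961/285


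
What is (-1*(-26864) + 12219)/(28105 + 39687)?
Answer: 2057/3568 ≈ 0.57651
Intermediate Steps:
(-1*(-26864) + 12219)/(28105 + 39687) = (26864 + 12219)/67792 = 39083*(1/67792) = 2057/3568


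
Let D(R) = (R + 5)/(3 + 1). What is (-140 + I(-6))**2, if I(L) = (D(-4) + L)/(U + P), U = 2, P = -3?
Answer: 288369/16 ≈ 18023.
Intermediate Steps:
D(R) = 5/4 + R/4 (D(R) = (5 + R)/4 = (5 + R)*(1/4) = 5/4 + R/4)
I(L) = -1/4 - L (I(L) = ((5/4 + (1/4)*(-4)) + L)/(2 - 3) = ((5/4 - 1) + L)/(-1) = (1/4 + L)*(-1) = -1/4 - L)
(-140 + I(-6))**2 = (-140 + (-1/4 - 1*(-6)))**2 = (-140 + (-1/4 + 6))**2 = (-140 + 23/4)**2 = (-537/4)**2 = 288369/16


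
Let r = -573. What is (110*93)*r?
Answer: -5861790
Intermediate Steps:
(110*93)*r = (110*93)*(-573) = 10230*(-573) = -5861790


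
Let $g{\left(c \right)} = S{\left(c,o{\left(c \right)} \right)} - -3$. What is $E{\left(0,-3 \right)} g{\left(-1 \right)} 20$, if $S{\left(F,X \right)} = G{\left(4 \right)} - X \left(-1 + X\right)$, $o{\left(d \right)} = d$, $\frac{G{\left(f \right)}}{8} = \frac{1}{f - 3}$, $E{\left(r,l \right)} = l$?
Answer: $-540$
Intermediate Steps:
$G{\left(f \right)} = \frac{8}{-3 + f}$ ($G{\left(f \right)} = \frac{8}{f - 3} = \frac{8}{-3 + f}$)
$S{\left(F,X \right)} = 8 - X \left(-1 + X\right)$ ($S{\left(F,X \right)} = \frac{8}{-3 + 4} - X \left(-1 + X\right) = \frac{8}{1} - X \left(-1 + X\right) = 8 \cdot 1 - X \left(-1 + X\right) = 8 - X \left(-1 + X\right)$)
$g{\left(c \right)} = 11 + c - c^{2}$ ($g{\left(c \right)} = \left(8 + c - c^{2}\right) - -3 = \left(8 + c - c^{2}\right) + 3 = 11 + c - c^{2}$)
$E{\left(0,-3 \right)} g{\left(-1 \right)} 20 = - 3 \left(11 - 1 - \left(-1\right)^{2}\right) 20 = - 3 \left(11 - 1 - 1\right) 20 = \left(-3\right) 9 \cdot 20 = \left(-27\right) 20 = -540$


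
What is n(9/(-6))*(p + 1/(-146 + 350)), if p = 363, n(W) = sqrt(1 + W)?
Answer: 74053*I*sqrt(2)/408 ≈ 256.68*I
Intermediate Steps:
n(9/(-6))*(p + 1/(-146 + 350)) = sqrt(1 + 9/(-6))*(363 + 1/(-146 + 350)) = sqrt(1 + 9*(-1/6))*(363 + 1/204) = sqrt(1 - 3/2)*(363 + 1/204) = sqrt(-1/2)*(74053/204) = (I*sqrt(2)/2)*(74053/204) = 74053*I*sqrt(2)/408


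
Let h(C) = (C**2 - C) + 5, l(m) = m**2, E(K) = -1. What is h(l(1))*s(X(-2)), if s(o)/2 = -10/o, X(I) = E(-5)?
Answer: 100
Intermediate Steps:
X(I) = -1
s(o) = -20/o (s(o) = 2*(-10/o) = -20/o)
h(C) = 5 + C**2 - C
h(l(1))*s(X(-2)) = (5 + (1**2)**2 - 1*1**2)*(-20/(-1)) = (5 + 1**2 - 1*1)*(-20*(-1)) = (5 + 1 - 1)*20 = 5*20 = 100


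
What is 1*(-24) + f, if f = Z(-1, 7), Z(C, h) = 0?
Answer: -24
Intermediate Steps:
f = 0
1*(-24) + f = 1*(-24) + 0 = -24 + 0 = -24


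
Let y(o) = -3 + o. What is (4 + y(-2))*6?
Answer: -6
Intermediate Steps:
(4 + y(-2))*6 = (4 + (-3 - 2))*6 = (4 - 5)*6 = -1*6 = -6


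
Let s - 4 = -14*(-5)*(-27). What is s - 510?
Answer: -2396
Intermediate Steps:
s = -1886 (s = 4 - 14*(-5)*(-27) = 4 + 70*(-27) = 4 - 1890 = -1886)
s - 510 = -1886 - 510 = -2396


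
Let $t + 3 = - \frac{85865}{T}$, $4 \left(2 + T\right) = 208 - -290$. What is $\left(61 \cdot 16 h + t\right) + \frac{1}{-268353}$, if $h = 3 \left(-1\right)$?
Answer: $- \frac{47757441694}{13149297} \approx -3631.9$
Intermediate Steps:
$h = -3$
$T = \frac{245}{2}$ ($T = -2 + \frac{208 - -290}{4} = -2 + \frac{208 + 290}{4} = -2 + \frac{1}{4} \cdot 498 = -2 + \frac{249}{2} = \frac{245}{2} \approx 122.5$)
$t = - \frac{34493}{49}$ ($t = -3 - \frac{85865}{\frac{245}{2}} = -3 - \frac{34346}{49} = - \frac{34493}{49} \approx -703.94$)
$\left(61 \cdot 16 h + t\right) + \frac{1}{-268353} = \left(61 \cdot 16 \left(-3\right) - \frac{34493}{49}\right) + \frac{1}{-268353} = \left(976 \left(-3\right) - \frac{34493}{49}\right) - \frac{1}{268353} = \left(-2928 - \frac{34493}{49}\right) - \frac{1}{268353} = - \frac{177965}{49} - \frac{1}{268353} = - \frac{47757441694}{13149297}$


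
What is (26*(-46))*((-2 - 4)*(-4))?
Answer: -28704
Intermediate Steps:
(26*(-46))*((-2 - 4)*(-4)) = -(-7176)*(-4) = -1196*24 = -28704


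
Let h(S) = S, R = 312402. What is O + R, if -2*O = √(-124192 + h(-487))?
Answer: 312402 - I*√124679/2 ≈ 3.124e+5 - 176.55*I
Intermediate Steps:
O = -I*√124679/2 (O = -√(-124192 - 487)/2 = -I*√124679/2 ≈ -176.55*I)
O + R = -I*√124679/2 + 312402 = 312402 - I*√124679/2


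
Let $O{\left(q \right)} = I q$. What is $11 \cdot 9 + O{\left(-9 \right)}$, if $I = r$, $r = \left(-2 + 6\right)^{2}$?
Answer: $-45$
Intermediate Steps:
$r = 16$ ($r = 4^{2} = 16$)
$I = 16$
$O{\left(q \right)} = 16 q$
$11 \cdot 9 + O{\left(-9 \right)} = 11 \cdot 9 + 16 \left(-9\right) = 99 - 144 = -45$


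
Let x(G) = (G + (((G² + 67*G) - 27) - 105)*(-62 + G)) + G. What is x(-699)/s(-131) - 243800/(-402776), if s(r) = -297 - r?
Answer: 367846668208/181687 ≈ 2.0246e+6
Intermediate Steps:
x(G) = 2*G + (-62 + G)*(-132 + G² + 67*G) (x(G) = (G + ((-27 + G² + 67*G) - 105)*(-62 + G)) + G = (G + (-132 + G² + 67*G)*(-62 + G)) + G = (G + (-62 + G)*(-132 + G² + 67*G)) + G = 2*G + (-62 + G)*(-132 + G² + 67*G))
x(-699)/s(-131) - 243800/(-402776) = (8184 + (-699)³ - 4284*(-699) + 5*(-699)²)/(-297 - 1*(-131)) - 243800/(-402776) = (8184 - 341532099 + 2994516 + 5*488601)/(-297 + 131) - 243800*(-1/402776) = (8184 - 341532099 + 2994516 + 2443005)/(-166) + 1325/2189 = -336086394*(-1/166) + 1325/2189 = 168043197/83 + 1325/2189 = 367846668208/181687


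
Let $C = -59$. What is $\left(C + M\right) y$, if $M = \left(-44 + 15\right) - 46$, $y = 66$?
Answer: $-8844$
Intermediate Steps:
$M = -75$ ($M = -29 - 46 = -75$)
$\left(C + M\right) y = \left(-59 - 75\right) 66 = \left(-134\right) 66 = -8844$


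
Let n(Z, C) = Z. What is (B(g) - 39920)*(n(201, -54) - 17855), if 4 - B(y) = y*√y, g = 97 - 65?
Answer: 704677064 + 2259712*√2 ≈ 7.0787e+8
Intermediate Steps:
g = 32
B(y) = 4 - y^(3/2) (B(y) = 4 - y*√y = 4 - y^(3/2))
(B(g) - 39920)*(n(201, -54) - 17855) = ((4 - 32^(3/2)) - 39920)*(201 - 17855) = ((4 - 128*√2) - 39920)*(-17654) = (-39916 - 128*√2)*(-17654) = 704677064 + 2259712*√2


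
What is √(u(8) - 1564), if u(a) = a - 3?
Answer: I*√1559 ≈ 39.484*I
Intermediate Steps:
u(a) = -3 + a
√(u(8) - 1564) = √((-3 + 8) - 1564) = √(5 - 1564) = √(-1559) = I*√1559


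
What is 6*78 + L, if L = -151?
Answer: 317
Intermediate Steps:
6*78 + L = 6*78 - 151 = 468 - 151 = 317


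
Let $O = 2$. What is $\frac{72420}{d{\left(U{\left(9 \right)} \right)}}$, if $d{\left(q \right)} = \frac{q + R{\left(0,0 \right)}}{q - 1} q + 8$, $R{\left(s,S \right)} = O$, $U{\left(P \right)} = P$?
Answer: $\frac{579360}{163} \approx 3554.4$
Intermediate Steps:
$R{\left(s,S \right)} = 2$
$d{\left(q \right)} = 8 + \frac{q \left(2 + q\right)}{-1 + q}$ ($d{\left(q \right)} = \frac{q + 2}{q - 1} q + 8 = \frac{2 + q}{-1 + q} q + 8 = \frac{q \left(2 + q\right)}{-1 + q} + 8 = 8 + \frac{q \left(2 + q\right)}{-1 + q}$)
$\frac{72420}{d{\left(U{\left(9 \right)} \right)}} = \frac{72420}{\frac{1}{-1 + 9} \left(-8 + 9^{2} + 10 \cdot 9\right)} = \frac{72420}{\frac{1}{8} \left(-8 + 81 + 90\right)} = \frac{72420}{\frac{1}{8} \cdot 163} = \frac{72420}{\frac{163}{8}} = 72420 \cdot \frac{8}{163} = \frac{579360}{163}$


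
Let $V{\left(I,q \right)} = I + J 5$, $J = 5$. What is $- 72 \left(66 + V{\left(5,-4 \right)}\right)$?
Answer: $-6912$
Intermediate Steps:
$V{\left(I,q \right)} = 25 + I$ ($V{\left(I,q \right)} = I + 5 \cdot 5 = I + 25 = 25 + I$)
$- 72 \left(66 + V{\left(5,-4 \right)}\right) = - 72 \left(66 + \left(25 + 5\right)\right) = - 72 \left(66 + 30\right) = \left(-72\right) 96 = -6912$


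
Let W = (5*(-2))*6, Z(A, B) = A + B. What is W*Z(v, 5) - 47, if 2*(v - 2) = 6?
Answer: -647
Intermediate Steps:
v = 5 (v = 2 + (½)*6 = 2 + 3 = 5)
W = -60 (W = -10*6 = -60)
W*Z(v, 5) - 47 = -60*(5 + 5) - 47 = -60*10 - 47 = -600 - 47 = -647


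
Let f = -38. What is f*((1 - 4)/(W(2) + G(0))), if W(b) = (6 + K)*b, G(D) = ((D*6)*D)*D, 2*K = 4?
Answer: 57/8 ≈ 7.1250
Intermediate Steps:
K = 2 (K = (½)*4 = 2)
G(D) = 6*D³ (G(D) = ((6*D)*D)*D = (6*D²)*D = 6*D³)
W(b) = 8*b (W(b) = (6 + 2)*b = 8*b)
f*((1 - 4)/(W(2) + G(0))) = -38*(1 - 4)/(8*2 + 6*0³) = -(-114)/(16 + 6*0) = -(-114)/(16 + 0) = -(-114)/16 = -38*(-3/16) = 57/8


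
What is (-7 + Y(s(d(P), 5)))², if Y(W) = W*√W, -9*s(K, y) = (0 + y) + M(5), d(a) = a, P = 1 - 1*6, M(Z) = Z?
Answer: 34721/729 + 140*I*√10/27 ≈ 47.628 + 16.397*I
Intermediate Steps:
P = -5 (P = 1 - 6 = -5)
s(K, y) = -5/9 - y/9 (s(K, y) = -((0 + y) + 5)/9 = -(y + 5)/9 = -(5 + y)/9 = -5/9 - y/9)
Y(W) = W^(3/2)
(-7 + Y(s(d(P), 5)))² = (-7 + (-5/9 - ⅑*5)^(3/2))² = (-7 + (-5/9 - 5/9)^(3/2))² = (-7 + (-10/9)^(3/2))² = (-7 - 10*I*√10/27)²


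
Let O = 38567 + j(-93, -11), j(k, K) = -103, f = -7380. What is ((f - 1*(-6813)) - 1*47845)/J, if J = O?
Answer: -12103/9616 ≈ -1.2586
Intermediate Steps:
O = 38464 (O = 38567 - 103 = 38464)
J = 38464
((f - 1*(-6813)) - 1*47845)/J = ((-7380 - 1*(-6813)) - 1*47845)/38464 = ((-7380 + 6813) - 47845)*(1/38464) = (-567 - 47845)*(1/38464) = -48412*1/38464 = -12103/9616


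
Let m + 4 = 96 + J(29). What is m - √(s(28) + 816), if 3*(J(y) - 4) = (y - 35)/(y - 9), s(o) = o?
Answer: 959/10 - 2*√211 ≈ 66.848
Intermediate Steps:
J(y) = 4 + (-35 + y)/(3*(-9 + y)) (J(y) = 4 + ((y - 35)/(y - 9))/3 = 4 + ((-35 + y)/(-9 + y))/3 = 4 + (-35 + y)/(3*(-9 + y)))
m = 959/10 (m = -4 + (96 + 13*(-11 + 29)/(3*(-9 + 29))) = -4 + (96 + (13/3)*18/20) = -4 + (96 + (13/3)*(1/20)*18) = -4 + (96 + 39/10) = -4 + 999/10 = 959/10 ≈ 95.900)
m - √(s(28) + 816) = 959/10 - √(28 + 816) = 959/10 - √844 = 959/10 - 2*√211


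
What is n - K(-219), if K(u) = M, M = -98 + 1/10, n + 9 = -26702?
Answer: -266131/10 ≈ -26613.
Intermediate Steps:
n = -26711 (n = -9 - 26702 = -26711)
M = -979/10 (M = -98 + ⅒ = -979/10 ≈ -97.900)
K(u) = -979/10
n - K(-219) = -26711 - 1*(-979/10) = -26711 + 979/10 = -266131/10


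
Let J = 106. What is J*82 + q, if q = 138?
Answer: 8830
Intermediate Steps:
J*82 + q = 106*82 + 138 = 8692 + 138 = 8830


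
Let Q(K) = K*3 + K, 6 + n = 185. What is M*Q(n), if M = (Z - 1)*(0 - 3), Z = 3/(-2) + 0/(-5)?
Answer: 5370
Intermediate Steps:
Z = -3/2 (Z = 3*(-½) + 0*(-⅕) = -3/2 + 0 = -3/2 ≈ -1.5000)
n = 179 (n = -6 + 185 = 179)
Q(K) = 4*K (Q(K) = 3*K + K = 4*K)
M = 15/2 (M = (-3/2 - 1)*(0 - 3) = -5/2*(-3) = 15/2 ≈ 7.5000)
M*Q(n) = 15*(4*179)/2 = (15/2)*716 = 5370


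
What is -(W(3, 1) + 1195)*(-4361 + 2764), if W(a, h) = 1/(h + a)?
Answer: 7635257/4 ≈ 1.9088e+6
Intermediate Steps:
W(a, h) = 1/(a + h)
-(W(3, 1) + 1195)*(-4361 + 2764) = -(1/(3 + 1) + 1195)*(-4361 + 2764) = -(1/4 + 1195)*(-1597) = -(¼ + 1195)*(-1597) = -4781*(-1597)/4 = -1*(-7635257/4) = 7635257/4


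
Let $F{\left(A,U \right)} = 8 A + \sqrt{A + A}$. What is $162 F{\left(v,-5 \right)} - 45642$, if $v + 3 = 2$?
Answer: $-46938 + 162 i \sqrt{2} \approx -46938.0 + 229.1 i$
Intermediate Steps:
$v = -1$ ($v = -3 + 2 = -1$)
$F{\left(A,U \right)} = 8 A + \sqrt{2} \sqrt{A}$ ($F{\left(A,U \right)} = 8 A + \sqrt{2 A} = 8 A + \sqrt{2} \sqrt{A}$)
$162 F{\left(v,-5 \right)} - 45642 = 162 \left(8 \left(-1\right) + \sqrt{2} \sqrt{-1}\right) - 45642 = 162 \left(-8 + \sqrt{2} i\right) - 45642 = 162 \left(-8 + i \sqrt{2}\right) - 45642 = \left(-1296 + 162 i \sqrt{2}\right) - 45642 = -46938 + 162 i \sqrt{2}$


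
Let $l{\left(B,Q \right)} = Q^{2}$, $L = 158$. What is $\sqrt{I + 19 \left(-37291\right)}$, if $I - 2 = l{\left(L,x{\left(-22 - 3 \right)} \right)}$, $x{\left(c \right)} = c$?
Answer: $i \sqrt{707902} \approx 841.37 i$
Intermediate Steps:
$I = 627$ ($I = 2 + \left(-22 - 3\right)^{2} = 2 + \left(-25\right)^{2} = 2 + 625 = 627$)
$\sqrt{I + 19 \left(-37291\right)} = \sqrt{627 + 19 \left(-37291\right)} = \sqrt{627 - 708529} = \sqrt{-707902} = i \sqrt{707902}$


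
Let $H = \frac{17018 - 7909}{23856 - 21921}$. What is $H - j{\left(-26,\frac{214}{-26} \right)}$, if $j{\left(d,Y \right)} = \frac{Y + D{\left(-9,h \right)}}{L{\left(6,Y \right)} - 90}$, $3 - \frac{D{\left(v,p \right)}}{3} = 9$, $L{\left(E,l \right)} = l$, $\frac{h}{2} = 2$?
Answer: $\frac{10972358}{2470995} \approx 4.4405$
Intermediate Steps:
$h = 4$ ($h = 2 \cdot 2 = 4$)
$D{\left(v,p \right)} = -18$ ($D{\left(v,p \right)} = 9 - 27 = -18$)
$j{\left(d,Y \right)} = \frac{-18 + Y}{-90 + Y}$ ($j{\left(d,Y \right)} = \frac{Y - 18}{Y - 90} = \frac{-18 + Y}{-90 + Y}$)
$H = \frac{9109}{1935} \approx 4.7075$
$H - j{\left(-26,\frac{214}{-26} \right)} = \frac{9109}{1935} - \frac{-18 + \frac{214}{-26}}{-90 + \frac{214}{-26}} = \frac{9109}{1935} - \frac{-18 + 214 \left(- \frac{1}{26}\right)}{-90 + 214 \left(- \frac{1}{26}\right)} = \frac{9109}{1935} - \frac{-18 - \frac{107}{13}}{-90 - \frac{107}{13}} = \frac{9109}{1935} - \frac{1}{- \frac{1277}{13}} \left(- \frac{341}{13}\right) = \frac{9109}{1935} - \left(- \frac{13}{1277}\right) \left(- \frac{341}{13}\right) = \frac{9109}{1935} - \frac{341}{1277} = \frac{10972358}{2470995}$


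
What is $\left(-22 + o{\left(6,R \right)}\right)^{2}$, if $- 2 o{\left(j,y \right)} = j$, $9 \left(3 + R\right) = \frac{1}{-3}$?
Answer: $625$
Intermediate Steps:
$R = - \frac{82}{27}$ ($R = -3 + \frac{1}{9 \left(-3\right)} = -3 + \frac{1}{9} \left(- \frac{1}{3}\right) = -3 - \frac{1}{27} = - \frac{82}{27} \approx -3.037$)
$o{\left(j,y \right)} = - \frac{j}{2}$
$\left(-22 + o{\left(6,R \right)}\right)^{2} = \left(-22 - 3\right)^{2} = \left(-25\right)^{2} = 625$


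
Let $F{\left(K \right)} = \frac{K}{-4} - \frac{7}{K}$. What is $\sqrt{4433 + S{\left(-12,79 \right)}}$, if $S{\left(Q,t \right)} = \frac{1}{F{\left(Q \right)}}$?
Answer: $\frac{\sqrt{8197133}}{43} \approx 66.583$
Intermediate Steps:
$F{\left(K \right)} = - \frac{7}{K} - \frac{K}{4}$ ($F{\left(K \right)} = K \left(- \frac{1}{4}\right) - \frac{7}{K} = - \frac{K}{4} - \frac{7}{K} = - \frac{7}{K} - \frac{K}{4}$)
$S{\left(Q,t \right)} = \frac{1}{- \frac{7}{Q} - \frac{Q}{4}}$
$\sqrt{4433 + S{\left(-12,79 \right)}} = \sqrt{4433 - - \frac{48}{28 + \left(-12\right)^{2}}} = \sqrt{4433 - - \frac{48}{28 + 144}} = \sqrt{4433 - - \frac{48}{172}} = \sqrt{4433 - \left(-48\right) \frac{1}{172}} = \sqrt{4433 + \frac{12}{43}} = \sqrt{\frac{190631}{43}} = \frac{\sqrt{8197133}}{43}$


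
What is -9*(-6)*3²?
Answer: 486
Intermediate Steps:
-9*(-6)*3² = 54*9 = 486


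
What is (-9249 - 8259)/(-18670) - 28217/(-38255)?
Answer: 17093999/10203155 ≈ 1.6754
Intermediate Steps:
(-9249 - 8259)/(-18670) - 28217/(-38255) = -17508*(-1/18670) - 28217*(-1/38255) = 8754/9335 + 4031/5465 = 17093999/10203155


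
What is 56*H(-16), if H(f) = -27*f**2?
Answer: -387072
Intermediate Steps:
56*H(-16) = 56*(-27*(-16)**2) = 56*(-27*256) = 56*(-6912) = -387072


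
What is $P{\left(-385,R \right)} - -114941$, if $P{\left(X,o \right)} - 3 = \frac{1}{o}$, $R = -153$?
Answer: $\frac{17586431}{153} \approx 1.1494 \cdot 10^{5}$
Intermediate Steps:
$P{\left(X,o \right)} = 3 + \frac{1}{o}$
$P{\left(-385,R \right)} - -114941 = \left(3 + \frac{1}{-153}\right) - -114941 = \left(3 - \frac{1}{153}\right) + 114941 = \frac{458}{153} + 114941 = \frac{17586431}{153}$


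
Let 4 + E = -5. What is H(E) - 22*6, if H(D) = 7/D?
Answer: -1195/9 ≈ -132.78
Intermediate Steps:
E = -9 (E = -4 - 5 = -9)
H(E) - 22*6 = 7/(-9) - 22*6 = 7*(-1/9) - 132 = -7/9 - 132 = -1195/9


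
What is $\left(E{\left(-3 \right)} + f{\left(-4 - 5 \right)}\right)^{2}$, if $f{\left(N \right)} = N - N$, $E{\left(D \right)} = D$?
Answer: $9$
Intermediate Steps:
$f{\left(N \right)} = 0$
$\left(E{\left(-3 \right)} + f{\left(-4 - 5 \right)}\right)^{2} = \left(-3 + 0\right)^{2} = \left(-3\right)^{2} = 9$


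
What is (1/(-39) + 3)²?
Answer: 13456/1521 ≈ 8.8468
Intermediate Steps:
(1/(-39) + 3)² = (-1/39 + 3)² = (116/39)² = 13456/1521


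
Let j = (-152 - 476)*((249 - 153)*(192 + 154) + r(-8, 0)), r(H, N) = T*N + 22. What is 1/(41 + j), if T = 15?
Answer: -1/20873423 ≈ -4.7908e-8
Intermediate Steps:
r(H, N) = 22 + 15*N (r(H, N) = 15*N + 22 = 22 + 15*N)
j = -20873464 (j = (-152 - 476)*((249 - 153)*(192 + 154) + (22 + 15*0)) = -628*(96*346 + (22 + 0)) = -628*(33216 + 22) = -628*33238 = -20873464)
1/(41 + j) = 1/(41 - 20873464) = 1/(-20873423) = -1/20873423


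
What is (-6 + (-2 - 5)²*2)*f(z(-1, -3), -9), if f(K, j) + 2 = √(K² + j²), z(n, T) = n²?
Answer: -184 + 92*√82 ≈ 649.10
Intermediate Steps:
f(K, j) = -2 + √(K² + j²)
(-6 + (-2 - 5)²*2)*f(z(-1, -3), -9) = (-6 + (-2 - 5)²*2)*(-2 + √(((-1)²)² + (-9)²)) = (-6 + (-7)²*2)*(-2 + √(1² + 81)) = (-6 + 49*2)*(-2 + √(1 + 81)) = (-6 + 98)*(-2 + √82) = 92*(-2 + √82) = -184 + 92*√82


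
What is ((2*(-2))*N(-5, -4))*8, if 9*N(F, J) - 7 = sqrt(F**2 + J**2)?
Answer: -224/9 - 32*sqrt(41)/9 ≈ -47.656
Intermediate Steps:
N(F, J) = 7/9 + sqrt(F**2 + J**2)/9
((2*(-2))*N(-5, -4))*8 = ((2*(-2))*(7/9 + sqrt((-5)**2 + (-4)**2)/9))*8 = -4*(7/9 + sqrt(25 + 16)/9)*8 = -4*(7/9 + sqrt(41)/9)*8 = (-28/9 - 4*sqrt(41)/9)*8 = -224/9 - 32*sqrt(41)/9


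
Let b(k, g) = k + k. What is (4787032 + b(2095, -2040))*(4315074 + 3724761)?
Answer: 38520634328370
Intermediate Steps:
b(k, g) = 2*k
(4787032 + b(2095, -2040))*(4315074 + 3724761) = (4787032 + 2*2095)*(4315074 + 3724761) = (4787032 + 4190)*8039835 = 4791222*8039835 = 38520634328370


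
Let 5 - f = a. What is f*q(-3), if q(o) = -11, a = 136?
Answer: 1441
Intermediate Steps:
f = -131 (f = 5 - 1*136 = 5 - 136 = -131)
f*q(-3) = -131*(-11) = 1441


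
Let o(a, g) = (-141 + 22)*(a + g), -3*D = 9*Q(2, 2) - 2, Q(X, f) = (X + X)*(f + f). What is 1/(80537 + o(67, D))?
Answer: 3/234590 ≈ 1.2788e-5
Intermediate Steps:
Q(X, f) = 4*X*f (Q(X, f) = (2*X)*(2*f) = 4*X*f)
D = -142/3 (D = -(9*(4*2*2) - 2)/3 = -(9*16 - 2)/3 = -(144 - 2)/3 = -⅓*142 = -142/3 ≈ -47.333)
o(a, g) = -119*a - 119*g (o(a, g) = -119*(a + g) = -119*a - 119*g)
1/(80537 + o(67, D)) = 1/(80537 + (-119*67 - 119*(-142/3))) = 1/(80537 + (-7973 + 16898/3)) = 1/(80537 - 7021/3) = 1/(234590/3) = 3/234590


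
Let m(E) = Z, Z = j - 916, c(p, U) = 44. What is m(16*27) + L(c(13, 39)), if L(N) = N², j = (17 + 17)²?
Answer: 2176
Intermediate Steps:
j = 1156 (j = 34² = 1156)
Z = 240 (Z = 1156 - 916 = 240)
m(E) = 240
m(16*27) + L(c(13, 39)) = 240 + 44² = 240 + 1936 = 2176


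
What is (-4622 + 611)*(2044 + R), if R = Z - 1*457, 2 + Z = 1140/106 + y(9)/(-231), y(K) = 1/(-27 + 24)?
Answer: -11194610848/1749 ≈ -6.4006e+6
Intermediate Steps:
y(K) = -1/3 (y(K) = 1/(-3) = -1/3)
Z = 321605/36729 (Z = -2 + (1140/106 - 1/3/(-231)) = -2 + (1140*(1/106) - 1/3*(-1/231)) = -2 + (570/53 + 1/693) = -2 + 395063/36729 = 321605/36729 ≈ 8.7562)
R = -16463548/36729 (R = 321605/36729 - 1*457 = 321605/36729 - 457 = -16463548/36729 ≈ -448.24)
(-4622 + 611)*(2044 + R) = (-4622 + 611)*(2044 - 16463548/36729) = -4011*58610528/36729 = -11194610848/1749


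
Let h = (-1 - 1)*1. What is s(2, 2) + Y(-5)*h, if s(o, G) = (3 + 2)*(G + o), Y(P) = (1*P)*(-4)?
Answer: -20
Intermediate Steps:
Y(P) = -4*P (Y(P) = P*(-4) = -4*P)
s(o, G) = 5*G + 5*o (s(o, G) = 5*(G + o) = 5*G + 5*o)
h = -2 (h = -2*1 = -2)
s(2, 2) + Y(-5)*h = (5*2 + 5*2) - 4*(-5)*(-2) = (10 + 10) + 20*(-2) = 20 - 40 = -20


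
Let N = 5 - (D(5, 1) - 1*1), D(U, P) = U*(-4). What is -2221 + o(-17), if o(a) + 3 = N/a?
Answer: -37834/17 ≈ -2225.5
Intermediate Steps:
D(U, P) = -4*U
N = 26 (N = 5 - (-4*5 - 1*1) = 5 - (-20 - 1) = 5 - 1*(-21) = 5 + 21 = 26)
o(a) = -3 + 26/a
-2221 + o(-17) = -2221 + (-3 + 26/(-17)) = -2221 + (-3 + 26*(-1/17)) = -2221 + (-3 - 26/17) = -2221 - 77/17 = -37834/17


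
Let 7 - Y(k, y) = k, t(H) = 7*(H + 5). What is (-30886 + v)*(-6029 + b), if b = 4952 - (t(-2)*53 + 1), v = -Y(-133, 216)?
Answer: 67977966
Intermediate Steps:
t(H) = 35 + 7*H (t(H) = 7*(5 + H) = 35 + 7*H)
Y(k, y) = 7 - k
v = -140 (v = -(7 - 1*(-133)) = -(7 + 133) = -1*140 = -140)
b = 3838 (b = 4952 - ((35 + 7*(-2))*53 + 1) = 4952 - ((35 - 14)*53 + 1) = 4952 - (21*53 + 1) = 4952 - (1113 + 1) = 4952 - 1*1114 = 4952 - 1114 = 3838)
(-30886 + v)*(-6029 + b) = (-30886 - 140)*(-6029 + 3838) = -31026*(-2191) = 67977966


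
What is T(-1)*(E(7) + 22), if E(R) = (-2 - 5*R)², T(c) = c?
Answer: -1391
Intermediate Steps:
T(-1)*(E(7) + 22) = -((2 + 5*7)² + 22) = -((2 + 35)² + 22) = -(37² + 22) = -(1369 + 22) = -1*1391 = -1391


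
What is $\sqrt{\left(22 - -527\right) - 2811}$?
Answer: $i \sqrt{2262} \approx 47.56 i$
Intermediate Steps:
$\sqrt{\left(22 - -527\right) - 2811} = \sqrt{\left(22 + 527\right) - 2811} = \sqrt{549 - 2811} = \sqrt{-2262} = i \sqrt{2262}$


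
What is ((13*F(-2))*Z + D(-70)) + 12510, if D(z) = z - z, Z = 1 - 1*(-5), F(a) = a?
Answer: 12354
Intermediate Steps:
Z = 6 (Z = 1 + 5 = 6)
D(z) = 0
((13*F(-2))*Z + D(-70)) + 12510 = ((13*(-2))*6 + 0) + 12510 = (-26*6 + 0) + 12510 = (-156 + 0) + 12510 = -156 + 12510 = 12354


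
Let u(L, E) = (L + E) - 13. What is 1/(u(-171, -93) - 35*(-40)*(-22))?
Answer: -1/31077 ≈ -3.2178e-5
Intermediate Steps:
u(L, E) = -13 + E + L (u(L, E) = (E + L) - 13 = -13 + E + L)
1/(u(-171, -93) - 35*(-40)*(-22)) = 1/((-13 - 93 - 171) - 35*(-40)*(-22)) = 1/(-277 + 1400*(-22)) = 1/(-277 - 30800) = 1/(-31077) = -1/31077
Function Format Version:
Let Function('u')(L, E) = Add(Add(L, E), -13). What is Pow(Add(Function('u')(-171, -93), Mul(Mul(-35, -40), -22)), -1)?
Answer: Rational(-1, 31077) ≈ -3.2178e-5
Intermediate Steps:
Function('u')(L, E) = Add(-13, E, L) (Function('u')(L, E) = Add(Add(E, L), -13) = Add(-13, E, L))
Pow(Add(Function('u')(-171, -93), Mul(Mul(-35, -40), -22)), -1) = Pow(Add(Add(-13, -93, -171), Mul(Mul(-35, -40), -22)), -1) = Pow(Add(-277, Mul(1400, -22)), -1) = Pow(Add(-277, -30800), -1) = Pow(-31077, -1) = Rational(-1, 31077)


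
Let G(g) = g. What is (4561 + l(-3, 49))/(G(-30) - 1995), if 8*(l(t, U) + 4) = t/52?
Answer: -631903/280800 ≈ -2.2504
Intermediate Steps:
l(t, U) = -4 + t/416 (l(t, U) = -4 + (t/52)/8 = -4 + t/416)
(4561 + l(-3, 49))/(G(-30) - 1995) = (4561 + (-4 + (1/416)*(-3)))/(-30 - 1995) = (4561 + (-4 - 3/416))/(-2025) = (4561 - 1667/416)*(-1/2025) = (1895709/416)*(-1/2025) = -631903/280800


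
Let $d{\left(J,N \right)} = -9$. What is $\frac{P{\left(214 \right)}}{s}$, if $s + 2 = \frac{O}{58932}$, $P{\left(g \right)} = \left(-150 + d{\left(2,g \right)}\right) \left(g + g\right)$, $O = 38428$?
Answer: $\frac{1002610116}{19859} \approx 50486.0$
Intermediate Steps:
$P{\left(g \right)} = - 318 g$ ($P{\left(g \right)} = \left(-150 - 9\right) \left(g + g\right) = - 159 \cdot 2 g = - 318 g$)
$s = - \frac{19859}{14733}$ ($s = -2 + \frac{38428}{58932} = -2 + 38428 \cdot \frac{1}{58932} = -2 + \frac{9607}{14733} = - \frac{19859}{14733} \approx -1.3479$)
$\frac{P{\left(214 \right)}}{s} = \frac{\left(-318\right) 214}{- \frac{19859}{14733}} = \left(-68052\right) \left(- \frac{14733}{19859}\right) = \frac{1002610116}{19859}$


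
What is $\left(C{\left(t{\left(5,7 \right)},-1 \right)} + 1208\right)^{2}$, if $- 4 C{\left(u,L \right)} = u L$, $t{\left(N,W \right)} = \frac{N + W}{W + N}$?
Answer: $\frac{23357889}{16} \approx 1.4599 \cdot 10^{6}$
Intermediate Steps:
$t{\left(N,W \right)} = 1$ ($t{\left(N,W \right)} = \frac{N + W}{N + W} = 1$)
$C{\left(u,L \right)} = - \frac{L u}{4}$ ($C{\left(u,L \right)} = - \frac{u L}{4} = - \frac{L u}{4}$)
$\left(C{\left(t{\left(5,7 \right)},-1 \right)} + 1208\right)^{2} = \left(\left(- \frac{1}{4}\right) \left(-1\right) 1 + 1208\right)^{2} = \left(\frac{1}{4} + 1208\right)^{2} = \left(\frac{4833}{4}\right)^{2} = \frac{23357889}{16}$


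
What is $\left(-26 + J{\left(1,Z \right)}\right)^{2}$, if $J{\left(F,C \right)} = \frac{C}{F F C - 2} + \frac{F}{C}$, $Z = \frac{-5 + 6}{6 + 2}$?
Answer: $\frac{73441}{225} \approx 326.4$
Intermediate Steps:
$Z = \frac{1}{8}$ ($Z = 1 \cdot \frac{1}{8} = \frac{1}{8} \approx 0.125$)
$J{\left(F,C \right)} = \frac{C}{-2 + C F^{2}} + \frac{F}{C}$ ($J{\left(F,C \right)} = \frac{C}{F^{2} C - 2} + \frac{F}{C} = \frac{C}{C F^{2} - 2} + \frac{F}{C} = \frac{C}{-2 + C F^{2}} + \frac{F}{C}$)
$\left(-26 + J{\left(1,Z \right)}\right)^{2} = \left(-26 + \frac{\frac{1}{\frac{1}{8}} \left(\left(\frac{1}{8}\right)^{2} - 2 + \frac{1^{3}}{8}\right)}{-2 + \frac{1^{2}}{8}}\right)^{2} = \left(-26 + \frac{8 \left(\frac{1}{64} - 2 + \frac{1}{8} \cdot 1\right)}{-2 + \frac{1}{8} \cdot 1}\right)^{2} = \left(-26 + \frac{8 \left(\frac{1}{64} - 2 + \frac{1}{8}\right)}{-2 + \frac{1}{8}}\right)^{2} = \left(-26 + 8 \frac{1}{- \frac{15}{8}} \left(- \frac{119}{64}\right)\right)^{2} = \left(-26 + 8 \left(- \frac{8}{15}\right) \left(- \frac{119}{64}\right)\right)^{2} = \left(-26 + \frac{119}{15}\right)^{2} = \left(- \frac{271}{15}\right)^{2} = \frac{73441}{225}$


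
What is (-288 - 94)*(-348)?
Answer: 132936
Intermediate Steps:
(-288 - 94)*(-348) = -382*(-348) = 132936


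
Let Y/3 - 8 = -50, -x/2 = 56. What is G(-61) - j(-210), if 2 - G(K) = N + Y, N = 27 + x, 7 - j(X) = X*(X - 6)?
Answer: 45566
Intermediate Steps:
x = -112 (x = -2*56 = -112)
j(X) = 7 - X*(-6 + X) (j(X) = 7 - X*(X - 6) = 7 - X*(-6 + X))
Y = -126 (Y = 24 + 3*(-50) = 24 - 150 = -126)
N = -85 (N = 27 - 112 = -85)
G(K) = 213 (G(K) = 2 - (-85 - 126) = 2 - 1*(-211) = 2 + 211 = 213)
G(-61) - j(-210) = 213 - (7 - 1*(-210)**2 + 6*(-210)) = 213 - (7 - 1*44100 - 1260) = 213 - (7 - 44100 - 1260) = 213 - 1*(-45353) = 213 + 45353 = 45566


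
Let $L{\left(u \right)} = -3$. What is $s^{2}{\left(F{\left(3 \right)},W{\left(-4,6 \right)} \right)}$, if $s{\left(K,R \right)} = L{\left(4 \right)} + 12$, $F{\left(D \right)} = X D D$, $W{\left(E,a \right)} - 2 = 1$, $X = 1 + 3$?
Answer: $81$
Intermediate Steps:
$X = 4$
$W{\left(E,a \right)} = 3$ ($W{\left(E,a \right)} = 2 + 1 = 3$)
$F{\left(D \right)} = 4 D^{2}$ ($F{\left(D \right)} = 4 D D = 4 D^{2}$)
$s{\left(K,R \right)} = 9$ ($s{\left(K,R \right)} = -3 + 12 = 9$)
$s^{2}{\left(F{\left(3 \right)},W{\left(-4,6 \right)} \right)} = 9^{2} = 81$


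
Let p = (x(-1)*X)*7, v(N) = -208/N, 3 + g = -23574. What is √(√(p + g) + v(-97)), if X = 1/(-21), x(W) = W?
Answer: √(181584 + 28227*I*√212190)/291 ≈ 8.8234 + 8.7011*I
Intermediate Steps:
X = -1/21 ≈ -0.047619
g = -23577 (g = -3 - 23574 = -23577)
p = ⅓ (p = -1*(-1/21)*7 = (1/21)*7 = ⅓ ≈ 0.33333)
√(√(p + g) + v(-97)) = √(√(⅓ - 23577) - 208/(-97)) = √(√(-70730/3) - 208*(-1/97)) = √(I*√212190/3 + 208/97) = √(208/97 + I*√212190/3)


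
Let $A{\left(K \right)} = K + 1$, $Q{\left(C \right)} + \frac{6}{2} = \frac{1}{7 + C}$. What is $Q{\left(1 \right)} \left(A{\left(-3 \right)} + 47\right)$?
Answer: $- \frac{1035}{8} \approx -129.38$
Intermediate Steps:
$Q{\left(C \right)} = -3 + \frac{1}{7 + C}$
$A{\left(K \right)} = 1 + K$
$Q{\left(1 \right)} \left(A{\left(-3 \right)} + 47\right) = \frac{-20 - 3}{7 + 1} \left(\left(1 - 3\right) + 47\right) = \frac{-20 - 3}{8} \left(-2 + 47\right) = \frac{1}{8} \left(-23\right) 45 = \left(- \frac{23}{8}\right) 45 = - \frac{1035}{8}$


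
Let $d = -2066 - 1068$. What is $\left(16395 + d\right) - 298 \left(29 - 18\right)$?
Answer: $9983$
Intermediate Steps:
$d = -3134$
$\left(16395 + d\right) - 298 \left(29 - 18\right) = \left(16395 - 3134\right) - 298 \left(29 - 18\right) = 13261 - 298 \left(29 - 18\right) = 13261 - 3278 = 9983$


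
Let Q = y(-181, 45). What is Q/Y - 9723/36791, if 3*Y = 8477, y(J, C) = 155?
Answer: -65314056/311877307 ≈ -0.20942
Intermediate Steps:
Q = 155
Y = 8477/3 (Y = (⅓)*8477 = 8477/3 ≈ 2825.7)
Q/Y - 9723/36791 = 155/(8477/3) - 9723/36791 = 155*(3/8477) - 9723*1/36791 = 465/8477 - 9723/36791 = -65314056/311877307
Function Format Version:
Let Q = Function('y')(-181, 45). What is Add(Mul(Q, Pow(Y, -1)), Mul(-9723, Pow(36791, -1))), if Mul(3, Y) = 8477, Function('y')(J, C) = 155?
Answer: Rational(-65314056, 311877307) ≈ -0.20942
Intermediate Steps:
Q = 155
Y = Rational(8477, 3) (Y = Mul(Rational(1, 3), 8477) = Rational(8477, 3) ≈ 2825.7)
Add(Mul(Q, Pow(Y, -1)), Mul(-9723, Pow(36791, -1))) = Add(Mul(155, Pow(Rational(8477, 3), -1)), Mul(-9723, Pow(36791, -1))) = Add(Mul(155, Rational(3, 8477)), Mul(-9723, Rational(1, 36791))) = Add(Rational(465, 8477), Rational(-9723, 36791)) = Rational(-65314056, 311877307)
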